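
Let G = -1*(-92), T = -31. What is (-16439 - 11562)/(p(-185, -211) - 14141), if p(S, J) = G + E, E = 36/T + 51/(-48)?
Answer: 13888496/6969407 ≈ 1.9928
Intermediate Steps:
G = 92
E = -1103/496 (E = 36/(-31) + 51/(-48) = 36*(-1/31) + 51*(-1/48) = -36/31 - 17/16 = -1103/496 ≈ -2.2238)
p(S, J) = 44529/496 (p(S, J) = 92 - 1103/496 = 44529/496)
(-16439 - 11562)/(p(-185, -211) - 14141) = (-16439 - 11562)/(44529/496 - 14141) = -28001/(-6969407/496) = -28001*(-496/6969407) = 13888496/6969407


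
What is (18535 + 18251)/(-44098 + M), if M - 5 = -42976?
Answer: -12262/29023 ≈ -0.42249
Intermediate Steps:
M = -42971 (M = 5 - 42976 = -42971)
(18535 + 18251)/(-44098 + M) = (18535 + 18251)/(-44098 - 42971) = 36786/(-87069) = 36786*(-1/87069) = -12262/29023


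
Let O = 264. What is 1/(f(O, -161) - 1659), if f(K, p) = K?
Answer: -1/1395 ≈ -0.00071685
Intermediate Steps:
1/(f(O, -161) - 1659) = 1/(264 - 1659) = 1/(-1395) = -1/1395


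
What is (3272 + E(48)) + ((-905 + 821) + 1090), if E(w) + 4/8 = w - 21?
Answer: 8609/2 ≈ 4304.5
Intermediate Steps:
E(w) = -43/2 + w (E(w) = -1/2 + (w - 21) = -1/2 + (-21 + w) = -43/2 + w)
(3272 + E(48)) + ((-905 + 821) + 1090) = (3272 + (-43/2 + 48)) + ((-905 + 821) + 1090) = (3272 + 53/2) + (-84 + 1090) = 6597/2 + 1006 = 8609/2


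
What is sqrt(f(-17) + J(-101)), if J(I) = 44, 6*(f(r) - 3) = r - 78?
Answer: sqrt(1122)/6 ≈ 5.5827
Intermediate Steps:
f(r) = -10 + r/6 (f(r) = 3 + (r - 78)/6 = 3 + (-78 + r)/6 = 3 + (-13 + r/6) = -10 + r/6)
sqrt(f(-17) + J(-101)) = sqrt((-10 + (1/6)*(-17)) + 44) = sqrt((-10 - 17/6) + 44) = sqrt(-77/6 + 44) = sqrt(187/6) = sqrt(1122)/6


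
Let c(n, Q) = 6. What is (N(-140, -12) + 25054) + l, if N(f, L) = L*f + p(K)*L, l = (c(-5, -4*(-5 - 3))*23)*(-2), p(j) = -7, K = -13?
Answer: 26542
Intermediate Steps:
l = -276 (l = (6*23)*(-2) = 138*(-2) = -276)
N(f, L) = -7*L + L*f (N(f, L) = L*f - 7*L = -7*L + L*f)
(N(-140, -12) + 25054) + l = (-12*(-7 - 140) + 25054) - 276 = (-12*(-147) + 25054) - 276 = (1764 + 25054) - 276 = 26818 - 276 = 26542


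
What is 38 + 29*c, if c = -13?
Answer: -339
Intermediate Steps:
38 + 29*c = 38 + 29*(-13) = 38 - 377 = -339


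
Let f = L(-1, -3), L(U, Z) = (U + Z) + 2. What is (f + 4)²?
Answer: 4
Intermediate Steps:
L(U, Z) = 2 + U + Z
f = -2 (f = 2 - 1 - 3 = -2)
(f + 4)² = (-2 + 4)² = 2² = 4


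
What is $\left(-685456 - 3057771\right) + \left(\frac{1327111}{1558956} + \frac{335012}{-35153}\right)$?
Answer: $- \frac{205136727809679325}{54801980268} \approx -3.7432 \cdot 10^{6}$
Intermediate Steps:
$\left(-685456 - 3057771\right) + \left(\frac{1327111}{1558956} + \frac{335012}{-35153}\right) = -3743227 + \left(1327111 \cdot \frac{1}{1558956} + 335012 \left(- \frac{1}{35153}\right)\right) = -3743227 + \left(\frac{1327111}{1558956} - \frac{335012}{35153}\right) = -3743227 - \frac{475617034489}{54801980268} = - \frac{205136727809679325}{54801980268}$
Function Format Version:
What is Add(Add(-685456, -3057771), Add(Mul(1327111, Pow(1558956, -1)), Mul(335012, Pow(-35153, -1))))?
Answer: Rational(-205136727809679325, 54801980268) ≈ -3.7432e+6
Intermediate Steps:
Add(Add(-685456, -3057771), Add(Mul(1327111, Pow(1558956, -1)), Mul(335012, Pow(-35153, -1)))) = Add(-3743227, Add(Mul(1327111, Rational(1, 1558956)), Mul(335012, Rational(-1, 35153)))) = Add(-3743227, Add(Rational(1327111, 1558956), Rational(-335012, 35153))) = Add(-3743227, Rational(-475617034489, 54801980268)) = Rational(-205136727809679325, 54801980268)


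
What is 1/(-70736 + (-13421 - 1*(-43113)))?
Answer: -1/41044 ≈ -2.4364e-5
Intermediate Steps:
1/(-70736 + (-13421 - 1*(-43113))) = 1/(-70736 + (-13421 + 43113)) = 1/(-70736 + 29692) = 1/(-41044) = -1/41044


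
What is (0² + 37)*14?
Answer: 518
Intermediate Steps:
(0² + 37)*14 = (0 + 37)*14 = 37*14 = 518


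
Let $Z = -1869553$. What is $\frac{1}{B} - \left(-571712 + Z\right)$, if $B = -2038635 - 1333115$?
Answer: $\frac{8231335263749}{3371750} \approx 2.4413 \cdot 10^{6}$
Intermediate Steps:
$B = -3371750$ ($B = -2038635 - 1333115 = -3371750$)
$\frac{1}{B} - \left(-571712 + Z\right) = \frac{1}{-3371750} - \left(-571712 - 1869553\right) = - \frac{1}{3371750} - -2441265 = - \frac{1}{3371750} + 2441265 = \frac{8231335263749}{3371750}$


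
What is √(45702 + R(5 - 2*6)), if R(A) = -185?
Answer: √45517 ≈ 213.35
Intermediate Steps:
√(45702 + R(5 - 2*6)) = √(45702 - 185) = √45517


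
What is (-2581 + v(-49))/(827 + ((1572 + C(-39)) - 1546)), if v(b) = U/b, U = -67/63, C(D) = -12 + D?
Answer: -3983740/1237887 ≈ -3.2182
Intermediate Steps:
U = -67/63 (U = -67*1/63 = -67/63 ≈ -1.0635)
v(b) = -67/(63*b)
(-2581 + v(-49))/(827 + ((1572 + C(-39)) - 1546)) = (-2581 - 67/63/(-49))/(827 + ((1572 + (-12 - 39)) - 1546)) = (-2581 - 67/63*(-1/49))/(827 + ((1572 - 51) - 1546)) = (-2581 + 67/3087)/(827 + (1521 - 1546)) = -7967480/(3087*(827 - 25)) = -7967480/3087/802 = -7967480/3087*1/802 = -3983740/1237887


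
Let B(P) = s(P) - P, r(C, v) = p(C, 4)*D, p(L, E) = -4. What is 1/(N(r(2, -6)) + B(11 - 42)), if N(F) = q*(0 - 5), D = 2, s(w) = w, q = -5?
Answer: 1/25 ≈ 0.040000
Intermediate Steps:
r(C, v) = -8 (r(C, v) = -4*2 = -8)
N(F) = 25 (N(F) = -5*(0 - 5) = -5*(-5) = 25)
B(P) = 0 (B(P) = P - P = 0)
1/(N(r(2, -6)) + B(11 - 42)) = 1/(25 + 0) = 1/25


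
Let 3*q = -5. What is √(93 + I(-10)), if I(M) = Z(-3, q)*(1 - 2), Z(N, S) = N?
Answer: 4*√6 ≈ 9.7980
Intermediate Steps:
q = -5/3 (q = (⅓)*(-5) = -5/3 ≈ -1.6667)
I(M) = 3 (I(M) = -3*(1 - 2) = -3*(-1) = 3)
√(93 + I(-10)) = √(93 + 3) = √96 = 4*√6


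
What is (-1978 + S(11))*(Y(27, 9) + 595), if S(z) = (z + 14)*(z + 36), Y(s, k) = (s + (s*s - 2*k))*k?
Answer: -5811311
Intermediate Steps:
Y(s, k) = k*(s + s² - 2*k) (Y(s, k) = (s + (s² - 2*k))*k = (s + s² - 2*k)*k = k*(s + s² - 2*k))
S(z) = (14 + z)*(36 + z)
(-1978 + S(11))*(Y(27, 9) + 595) = (-1978 + (504 + 11² + 50*11))*(9*(27 + 27² - 2*9) + 595) = (-1978 + (504 + 121 + 550))*(9*(27 + 729 - 18) + 595) = (-1978 + 1175)*(9*738 + 595) = -803*(6642 + 595) = -803*7237 = -5811311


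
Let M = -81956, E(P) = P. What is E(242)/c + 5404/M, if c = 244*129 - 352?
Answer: -2649299/45549974 ≈ -0.058162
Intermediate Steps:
c = 31124 (c = 31476 - 352 = 31124)
E(242)/c + 5404/M = 242/31124 + 5404/(-81956) = 242*(1/31124) + 5404*(-1/81956) = 121/15562 - 193/2927 = -2649299/45549974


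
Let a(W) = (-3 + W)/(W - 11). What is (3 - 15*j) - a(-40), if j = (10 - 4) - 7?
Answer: 875/51 ≈ 17.157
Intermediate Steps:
j = -1 (j = 6 - 7 = -1)
a(W) = (-3 + W)/(-11 + W)
(3 - 15*j) - a(-40) = (3 - 15*(-1)) - (-3 - 40)/(-11 - 40) = (3 + 15) - (-43)/(-51) = 18 - (-1)*(-43)/51 = 18 - 1*43/51 = 18 - 43/51 = 875/51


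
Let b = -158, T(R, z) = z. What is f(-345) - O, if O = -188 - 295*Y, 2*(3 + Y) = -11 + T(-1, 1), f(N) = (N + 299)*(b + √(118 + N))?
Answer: 5096 - 46*I*√227 ≈ 5096.0 - 693.06*I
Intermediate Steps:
f(N) = (-158 + √(118 + N))*(299 + N) (f(N) = (N + 299)*(-158 + √(118 + N)) = (299 + N)*(-158 + √(118 + N)) = (-158 + √(118 + N))*(299 + N))
Y = -8 (Y = -3 + (-11 + 1)/2 = -3 + (½)*(-10) = -3 - 5 = -8)
O = 2172 (O = -188 - 295*(-8) = -188 + 2360 = 2172)
f(-345) - O = (-47242 - 158*(-345) + 299*√(118 - 345) - 345*√(118 - 345)) - 1*2172 = (-47242 + 54510 + 299*√(-227) - 345*I*√227) - 2172 = (-47242 + 54510 + 299*(I*√227) - 345*I*√227) - 2172 = (-47242 + 54510 + 299*I*√227 - 345*I*√227) - 2172 = (7268 - 46*I*√227) - 2172 = 5096 - 46*I*√227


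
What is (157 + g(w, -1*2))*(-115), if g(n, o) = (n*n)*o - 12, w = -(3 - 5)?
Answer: -15755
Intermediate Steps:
w = 2 (w = -1*(-2) = 2)
g(n, o) = -12 + o*n² (g(n, o) = n²*o - 12 = o*n² - 12 = -12 + o*n²)
(157 + g(w, -1*2))*(-115) = (157 + (-12 - 1*2*2²))*(-115) = (157 + (-12 - 2*4))*(-115) = (157 + (-12 - 8))*(-115) = (157 - 20)*(-115) = 137*(-115) = -15755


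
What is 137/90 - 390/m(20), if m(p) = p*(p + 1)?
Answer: 187/315 ≈ 0.59365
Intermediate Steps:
m(p) = p*(1 + p)
137/90 - 390/m(20) = 137/90 - 390*1/(20*(1 + 20)) = 137*(1/90) - 390/(20*21) = 137/90 - 390/420 = 137/90 - 390*1/420 = 137/90 - 13/14 = 187/315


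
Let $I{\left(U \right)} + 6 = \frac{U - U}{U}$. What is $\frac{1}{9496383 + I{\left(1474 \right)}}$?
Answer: $\frac{1}{9496377} \approx 1.053 \cdot 10^{-7}$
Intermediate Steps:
$I{\left(U \right)} = -6$ ($I{\left(U \right)} = -6 + \frac{U - U}{U} = -6 + \frac{0}{U} = -6 + 0 = -6$)
$\frac{1}{9496383 + I{\left(1474 \right)}} = \frac{1}{9496383 - 6} = \frac{1}{9496377}$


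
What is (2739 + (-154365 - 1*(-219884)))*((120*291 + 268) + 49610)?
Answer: 5788141884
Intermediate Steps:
(2739 + (-154365 - 1*(-219884)))*((120*291 + 268) + 49610) = (2739 + (-154365 + 219884))*((34920 + 268) + 49610) = (2739 + 65519)*(35188 + 49610) = 68258*84798 = 5788141884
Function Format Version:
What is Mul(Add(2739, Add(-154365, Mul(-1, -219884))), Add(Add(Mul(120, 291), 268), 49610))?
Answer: 5788141884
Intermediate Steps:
Mul(Add(2739, Add(-154365, Mul(-1, -219884))), Add(Add(Mul(120, 291), 268), 49610)) = Mul(Add(2739, Add(-154365, 219884)), Add(Add(34920, 268), 49610)) = Mul(Add(2739, 65519), Add(35188, 49610)) = Mul(68258, 84798) = 5788141884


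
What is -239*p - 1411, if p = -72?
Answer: 15797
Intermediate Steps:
-239*p - 1411 = -239*(-72) - 1411 = 17208 - 1411 = 15797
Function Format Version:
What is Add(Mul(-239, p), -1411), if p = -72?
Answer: 15797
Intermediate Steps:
Add(Mul(-239, p), -1411) = Add(Mul(-239, -72), -1411) = Add(17208, -1411) = 15797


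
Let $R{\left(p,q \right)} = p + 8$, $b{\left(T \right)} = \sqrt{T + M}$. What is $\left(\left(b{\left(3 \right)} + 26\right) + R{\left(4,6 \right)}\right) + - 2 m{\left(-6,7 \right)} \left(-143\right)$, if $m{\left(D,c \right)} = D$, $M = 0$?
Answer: $-1678 + \sqrt{3} \approx -1676.3$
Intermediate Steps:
$b{\left(T \right)} = \sqrt{T}$ ($b{\left(T \right)} = \sqrt{T + 0} = \sqrt{T}$)
$R{\left(p,q \right)} = 8 + p$
$\left(\left(b{\left(3 \right)} + 26\right) + R{\left(4,6 \right)}\right) + - 2 m{\left(-6,7 \right)} \left(-143\right) = \left(\left(\sqrt{3} + 26\right) + \left(8 + 4\right)\right) + \left(-2\right) \left(-6\right) \left(-143\right) = \left(\left(26 + \sqrt{3}\right) + 12\right) + 12 \left(-143\right) = \left(38 + \sqrt{3}\right) - 1716 = -1678 + \sqrt{3}$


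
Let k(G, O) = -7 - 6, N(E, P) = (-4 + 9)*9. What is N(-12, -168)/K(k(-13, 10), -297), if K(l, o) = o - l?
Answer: -45/284 ≈ -0.15845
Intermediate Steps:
N(E, P) = 45 (N(E, P) = 5*9 = 45)
k(G, O) = -13
N(-12, -168)/K(k(-13, 10), -297) = 45/(-297 - 1*(-13)) = 45/(-297 + 13) = 45/(-284) = 45*(-1/284) = -45/284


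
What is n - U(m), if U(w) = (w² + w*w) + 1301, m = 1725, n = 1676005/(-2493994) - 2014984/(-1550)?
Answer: -11502849140888677/1932845350 ≈ -5.9512e+6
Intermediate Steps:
n = 2511380099173/1932845350 (n = 1676005*(-1/2493994) - 2014984*(-1/1550) = -1676005/2493994 + 1007492/775 = 2511380099173/1932845350 ≈ 1299.3)
U(w) = 1301 + 2*w² (U(w) = (w² + w²) + 1301 = 2*w² + 1301 = 1301 + 2*w²)
n - U(m) = 2511380099173/1932845350 - (1301 + 2*1725²) = 2511380099173/1932845350 - (1301 + 2*2975625) = 2511380099173/1932845350 - (1301 + 5951250) = 2511380099173/1932845350 - 1*5952551 = 2511380099173/1932845350 - 5952551 = -11502849140888677/1932845350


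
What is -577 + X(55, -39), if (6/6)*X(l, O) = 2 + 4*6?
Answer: -551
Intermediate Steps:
X(l, O) = 26 (X(l, O) = 2 + 4*6 = 2 + 24 = 26)
-577 + X(55, -39) = -577 + 26 = -551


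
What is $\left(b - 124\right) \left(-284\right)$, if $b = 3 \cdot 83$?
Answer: $-35500$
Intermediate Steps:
$b = 249$
$\left(b - 124\right) \left(-284\right) = \left(249 - 124\right) \left(-284\right) = 125 \left(-284\right) = -35500$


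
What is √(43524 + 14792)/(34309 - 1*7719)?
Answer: √14579/13295 ≈ 0.0090819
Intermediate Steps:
√(43524 + 14792)/(34309 - 1*7719) = √58316/(34309 - 7719) = (2*√14579)/26590 = (2*√14579)*(1/26590) = √14579/13295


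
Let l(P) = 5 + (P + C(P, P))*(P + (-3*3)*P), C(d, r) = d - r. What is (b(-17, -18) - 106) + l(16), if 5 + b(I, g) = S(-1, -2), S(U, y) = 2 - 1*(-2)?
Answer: -2150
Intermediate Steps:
S(U, y) = 4 (S(U, y) = 2 + 2 = 4)
b(I, g) = -1 (b(I, g) = -5 + 4 = -1)
l(P) = 5 - 8*P² (l(P) = 5 + (P + (P - P))*(P + (-3*3)*P) = 5 + (P + 0)*(P - 9*P) = 5 + P*(-8*P) = 5 - 8*P²)
(b(-17, -18) - 106) + l(16) = (-1 - 106) + (5 - 8*16²) = -107 + (5 - 8*256) = -107 + (5 - 2048) = -107 - 2043 = -2150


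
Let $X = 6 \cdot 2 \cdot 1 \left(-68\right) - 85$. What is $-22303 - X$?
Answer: $-21402$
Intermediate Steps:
$X = -901$ ($X = 12 \cdot 1 \left(-68\right) - 85 = 12 \left(-68\right) - 85 = -816 - 85 = -901$)
$-22303 - X = -22303 - -901 = -22303 + 901 = -21402$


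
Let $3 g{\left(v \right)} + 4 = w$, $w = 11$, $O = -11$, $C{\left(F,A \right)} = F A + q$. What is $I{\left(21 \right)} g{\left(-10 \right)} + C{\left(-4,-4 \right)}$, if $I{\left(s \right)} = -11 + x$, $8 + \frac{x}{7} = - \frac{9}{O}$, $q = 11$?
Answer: $- \frac{3827}{33} \approx -115.97$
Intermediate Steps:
$C{\left(F,A \right)} = 11 + A F$ ($C{\left(F,A \right)} = F A + 11 = A F + 11 = 11 + A F$)
$g{\left(v \right)} = \frac{7}{3}$ ($g{\left(v \right)} = - \frac{4}{3} + \frac{1}{3} \cdot 11 = - \frac{4}{3} + \frac{11}{3} = \frac{7}{3}$)
$x = - \frac{553}{11}$ ($x = -56 + 7 \left(- \frac{9}{-11}\right) = -56 + 7 \left(\left(-9\right) \left(- \frac{1}{11}\right)\right) = -56 + 7 \cdot \frac{9}{11} = -56 + \frac{63}{11} = - \frac{553}{11} \approx -50.273$)
$I{\left(s \right)} = - \frac{674}{11}$ ($I{\left(s \right)} = -11 - \frac{553}{11} = - \frac{674}{11}$)
$I{\left(21 \right)} g{\left(-10 \right)} + C{\left(-4,-4 \right)} = \left(- \frac{674}{11}\right) \frac{7}{3} + \left(11 - -16\right) = - \frac{4718}{33} + \left(11 + 16\right) = - \frac{4718}{33} + 27 = - \frac{3827}{33}$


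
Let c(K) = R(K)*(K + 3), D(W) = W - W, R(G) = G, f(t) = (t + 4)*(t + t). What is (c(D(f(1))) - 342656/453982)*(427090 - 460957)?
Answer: 5802365376/226991 ≈ 25562.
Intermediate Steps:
f(t) = 2*t*(4 + t) (f(t) = (4 + t)*(2*t) = 2*t*(4 + t))
D(W) = 0
c(K) = K*(3 + K) (c(K) = K*(K + 3) = K*(3 + K))
(c(D(f(1))) - 342656/453982)*(427090 - 460957) = (0*(3 + 0) - 342656/453982)*(427090 - 460957) = (0*3 - 342656*1/453982)*(-33867) = (0 - 171328/226991)*(-33867) = -171328/226991*(-33867) = 5802365376/226991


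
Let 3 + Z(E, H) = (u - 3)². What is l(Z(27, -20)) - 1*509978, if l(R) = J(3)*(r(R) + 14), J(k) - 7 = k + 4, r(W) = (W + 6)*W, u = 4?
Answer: -509894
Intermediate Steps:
Z(E, H) = -2 (Z(E, H) = -3 + (4 - 3)² = -3 + 1² = -3 + 1 = -2)
r(W) = W*(6 + W) (r(W) = (6 + W)*W = W*(6 + W))
J(k) = 11 + k (J(k) = 7 + (k + 4) = 7 + (4 + k) = 11 + k)
l(R) = 196 + 14*R*(6 + R) (l(R) = (11 + 3)*(R*(6 + R) + 14) = 14*(14 + R*(6 + R)) = 196 + 14*R*(6 + R))
l(Z(27, -20)) - 1*509978 = (196 + 14*(-2)*(6 - 2)) - 1*509978 = (196 + 14*(-2)*4) - 509978 = (196 - 112) - 509978 = 84 - 509978 = -509894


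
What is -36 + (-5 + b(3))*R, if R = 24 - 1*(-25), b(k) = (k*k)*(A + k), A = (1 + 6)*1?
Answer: 4129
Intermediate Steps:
A = 7 (A = 7*1 = 7)
b(k) = k²*(7 + k) (b(k) = (k*k)*(7 + k) = k²*(7 + k))
R = 49 (R = 24 + 25 = 49)
-36 + (-5 + b(3))*R = -36 + (-5 + 3²*(7 + 3))*49 = -36 + (-5 + 9*10)*49 = -36 + (-5 + 90)*49 = -36 + 85*49 = -36 + 4165 = 4129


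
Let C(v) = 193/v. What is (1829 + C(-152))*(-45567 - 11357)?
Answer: -208083435/2 ≈ -1.0404e+8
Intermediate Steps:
(1829 + C(-152))*(-45567 - 11357) = (1829 + 193/(-152))*(-45567 - 11357) = (1829 + 193*(-1/152))*(-56924) = (1829 - 193/152)*(-56924) = (277815/152)*(-56924) = -208083435/2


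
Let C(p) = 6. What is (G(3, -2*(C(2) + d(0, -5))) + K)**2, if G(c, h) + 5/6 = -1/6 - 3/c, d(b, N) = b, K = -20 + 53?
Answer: 961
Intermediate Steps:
K = 33
G(c, h) = -1 - 3/c (G(c, h) = -5/6 + (-1/6 - 3/c) = -1 - 3/c)
(G(3, -2*(C(2) + d(0, -5))) + K)**2 = ((-3 - 1*3)/3 + 33)**2 = ((-3 - 3)/3 + 33)**2 = ((1/3)*(-6) + 33)**2 = (-2 + 33)**2 = 31**2 = 961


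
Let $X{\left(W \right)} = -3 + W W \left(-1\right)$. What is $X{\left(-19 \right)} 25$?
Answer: $-9100$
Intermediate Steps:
$X{\left(W \right)} = -3 - W^{2}$ ($X{\left(W \right)} = -3 + W \left(- W\right) = -3 - W^{2}$)
$X{\left(-19 \right)} 25 = \left(-3 - \left(-19\right)^{2}\right) 25 = \left(-3 - 361\right) 25 = \left(-364\right) 25 = -9100$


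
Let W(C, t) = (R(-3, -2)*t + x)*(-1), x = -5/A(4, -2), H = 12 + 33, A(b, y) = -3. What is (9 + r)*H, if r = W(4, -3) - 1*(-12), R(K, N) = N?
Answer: 600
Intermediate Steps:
H = 45
x = 5/3 (x = -5/(-3) = -5*(-⅓) = 5/3 ≈ 1.6667)
W(C, t) = -5/3 + 2*t (W(C, t) = (-2*t + 5/3)*(-1) = (5/3 - 2*t)*(-1) = -5/3 + 2*t)
r = 13/3 (r = (-5/3 + 2*(-3)) - 1*(-12) = (-5/3 - 6) + 12 = -23/3 + 12 = 13/3 ≈ 4.3333)
(9 + r)*H = (9 + 13/3)*45 = (40/3)*45 = 600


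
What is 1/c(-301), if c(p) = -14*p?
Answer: 1/4214 ≈ 0.00023730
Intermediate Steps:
1/c(-301) = 1/(-14*(-301)) = 1/4214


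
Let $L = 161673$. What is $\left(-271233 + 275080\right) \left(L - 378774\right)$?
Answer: $-835187547$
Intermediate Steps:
$\left(-271233 + 275080\right) \left(L - 378774\right) = \left(-271233 + 275080\right) \left(161673 - 378774\right) = 3847 \left(-217101\right) = -835187547$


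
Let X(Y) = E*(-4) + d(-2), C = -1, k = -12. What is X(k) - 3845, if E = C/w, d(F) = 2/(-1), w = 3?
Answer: -11537/3 ≈ -3845.7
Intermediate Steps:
d(F) = -2 (d(F) = 2*(-1) = -2)
E = -⅓ (E = -1/3 = -1*⅓ = -⅓ ≈ -0.33333)
X(Y) = -⅔ (X(Y) = -⅓*(-4) - 2 = 4/3 - 2 = -⅔)
X(k) - 3845 = -⅔ - 3845 = -11537/3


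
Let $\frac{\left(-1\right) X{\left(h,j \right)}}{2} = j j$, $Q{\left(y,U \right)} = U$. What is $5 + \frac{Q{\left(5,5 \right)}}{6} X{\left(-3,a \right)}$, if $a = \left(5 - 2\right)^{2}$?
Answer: $-130$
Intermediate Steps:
$a = 9$ ($a = 3^{2} = 9$)
$X{\left(h,j \right)} = - 2 j^{2}$ ($X{\left(h,j \right)} = - 2 j j = - 2 j^{2}$)
$5 + \frac{Q{\left(5,5 \right)}}{6} X{\left(-3,a \right)} = 5 + \frac{5}{6} \left(- 2 \cdot 9^{2}\right) = 5 + 5 \cdot \frac{1}{6} \left(\left(-2\right) 81\right) = 5 + \frac{5}{6} \left(-162\right) = 5 - 135 = -130$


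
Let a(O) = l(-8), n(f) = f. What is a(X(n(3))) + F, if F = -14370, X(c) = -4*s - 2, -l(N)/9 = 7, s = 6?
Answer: -14433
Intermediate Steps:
l(N) = -63 (l(N) = -9*7 = -63)
X(c) = -26 (X(c) = -4*6 - 2 = -24 - 2 = -26)
a(O) = -63
a(X(n(3))) + F = -63 - 14370 = -14433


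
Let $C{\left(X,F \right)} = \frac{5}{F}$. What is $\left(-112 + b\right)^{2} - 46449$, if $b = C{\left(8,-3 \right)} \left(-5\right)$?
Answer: $- \frac{321320}{9} \approx -35702.0$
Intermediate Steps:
$b = \frac{25}{3}$ ($b = \frac{5}{-3} \left(-5\right) = 5 \left(- \frac{1}{3}\right) \left(-5\right) = \left(- \frac{5}{3}\right) \left(-5\right) = \frac{25}{3} \approx 8.3333$)
$\left(-112 + b\right)^{2} - 46449 = \left(-112 + \frac{25}{3}\right)^{2} - 46449 = \left(- \frac{311}{3}\right)^{2} - 46449 = \frac{96721}{9} - 46449 = - \frac{321320}{9}$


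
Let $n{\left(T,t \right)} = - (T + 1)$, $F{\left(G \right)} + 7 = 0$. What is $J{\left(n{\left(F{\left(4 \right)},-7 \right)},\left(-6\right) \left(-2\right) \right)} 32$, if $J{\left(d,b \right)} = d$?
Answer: $192$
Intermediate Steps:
$F{\left(G \right)} = -7$ ($F{\left(G \right)} = -7 + 0 = -7$)
$n{\left(T,t \right)} = -1 - T$ ($n{\left(T,t \right)} = - (1 + T) = -1 - T$)
$J{\left(n{\left(F{\left(4 \right)},-7 \right)},\left(-6\right) \left(-2\right) \right)} 32 = \left(-1 - -7\right) 32 = \left(-1 + 7\right) 32 = 6 \cdot 32 = 192$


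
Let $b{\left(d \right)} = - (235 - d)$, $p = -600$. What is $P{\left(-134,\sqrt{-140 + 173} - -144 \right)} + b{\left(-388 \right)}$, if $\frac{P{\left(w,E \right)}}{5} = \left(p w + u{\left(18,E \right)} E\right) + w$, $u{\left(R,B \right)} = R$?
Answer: $413667 + 90 \sqrt{33} \approx 4.1418 \cdot 10^{5}$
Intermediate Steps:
$b{\left(d \right)} = -235 + d$
$P{\left(w,E \right)} = - 2995 w + 90 E$ ($P{\left(w,E \right)} = 5 \left(\left(- 600 w + 18 E\right) + w\right) = 5 \left(- 599 w + 18 E\right) = - 2995 w + 90 E$)
$P{\left(-134,\sqrt{-140 + 173} - -144 \right)} + b{\left(-388 \right)} = \left(\left(-2995\right) \left(-134\right) + 90 \left(\sqrt{-140 + 173} - -144\right)\right) - 623 = \left(401330 + 90 \left(\sqrt{33} + 144\right)\right) - 623 = \left(401330 + 90 \left(144 + \sqrt{33}\right)\right) - 623 = \left(401330 + \left(12960 + 90 \sqrt{33}\right)\right) - 623 = \left(414290 + 90 \sqrt{33}\right) - 623 = 413667 + 90 \sqrt{33}$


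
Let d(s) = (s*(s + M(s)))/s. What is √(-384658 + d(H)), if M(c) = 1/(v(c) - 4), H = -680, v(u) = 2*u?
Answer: I*√179229952253/682 ≈ 620.76*I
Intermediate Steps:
M(c) = 1/(-4 + 2*c) (M(c) = 1/(2*c - 4) = 1/(-4 + 2*c))
d(s) = s + 1/(2*(-2 + s)) (d(s) = (s*(s + 1/(2*(-2 + s))))/s = s + 1/(2*(-2 + s)))
√(-384658 + d(H)) = √(-384658 + (½ - 680*(-2 - 680))/(-2 - 680)) = √(-384658 + (½ - 680*(-682))/(-682)) = √(-384658 - (½ + 463760)/682) = √(-384658 - 1/682*927521/2) = √(-384658 - 927521/1364) = √(-525601033/1364) = I*√179229952253/682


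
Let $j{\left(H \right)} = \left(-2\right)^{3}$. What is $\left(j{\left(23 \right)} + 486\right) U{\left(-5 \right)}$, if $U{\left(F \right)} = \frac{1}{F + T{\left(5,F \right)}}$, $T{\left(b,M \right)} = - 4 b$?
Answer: $- \frac{478}{25} \approx -19.12$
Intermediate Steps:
$j{\left(H \right)} = -8$
$U{\left(F \right)} = \frac{1}{-20 + F}$ ($U{\left(F \right)} = \frac{1}{F - 20} = \frac{1}{-20 + F}$)
$\left(j{\left(23 \right)} + 486\right) U{\left(-5 \right)} = \frac{-8 + 486}{-20 - 5} = \frac{478}{-25} = 478 \left(- \frac{1}{25}\right) = - \frac{478}{25}$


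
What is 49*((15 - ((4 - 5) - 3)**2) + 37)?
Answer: 1764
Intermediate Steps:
49*((15 - ((4 - 5) - 3)**2) + 37) = 49*((15 - (-1 - 3)**2) + 37) = 49*((15 - 1*(-4)**2) + 37) = 49*((15 - 1*16) + 37) = 49*((15 - 16) + 37) = 49*(-1 + 37) = 49*36 = 1764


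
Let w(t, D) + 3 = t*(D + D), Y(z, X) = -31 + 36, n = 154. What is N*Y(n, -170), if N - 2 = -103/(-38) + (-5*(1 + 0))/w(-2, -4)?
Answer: 10685/494 ≈ 21.630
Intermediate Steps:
Y(z, X) = 5
w(t, D) = -3 + 2*D*t (w(t, D) = -3 + t*(D + D) = -3 + t*(2*D) = -3 + 2*D*t)
N = 2137/494 (N = 2 + (-103/(-38) + (-5*(1 + 0))/(-3 + 2*(-4)*(-2))) = 2 + (-103*(-1/38) + (-5*1)/(-3 + 16)) = 2 + (103/38 - 5/13) = 2 + 1149/494 = 2137/494 ≈ 4.3259)
N*Y(n, -170) = (2137/494)*5 = 10685/494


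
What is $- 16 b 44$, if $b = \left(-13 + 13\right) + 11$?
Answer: $-7744$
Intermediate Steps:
$b = 11$ ($b = 0 + 11 = 11$)
$- 16 b 44 = \left(-16\right) 11 \cdot 44 = \left(-176\right) 44 = -7744$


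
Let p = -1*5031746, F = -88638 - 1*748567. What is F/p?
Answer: 837205/5031746 ≈ 0.16638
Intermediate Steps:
F = -837205 (F = -88638 - 748567 = -837205)
p = -5031746
F/p = -837205/(-5031746) = -837205*(-1/5031746) = 837205/5031746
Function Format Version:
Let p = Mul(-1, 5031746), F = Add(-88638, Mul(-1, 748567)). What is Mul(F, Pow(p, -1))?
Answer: Rational(837205, 5031746) ≈ 0.16638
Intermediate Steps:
F = -837205 (F = Add(-88638, -748567) = -837205)
p = -5031746
Mul(F, Pow(p, -1)) = Mul(-837205, Pow(-5031746, -1)) = Mul(-837205, Rational(-1, 5031746)) = Rational(837205, 5031746)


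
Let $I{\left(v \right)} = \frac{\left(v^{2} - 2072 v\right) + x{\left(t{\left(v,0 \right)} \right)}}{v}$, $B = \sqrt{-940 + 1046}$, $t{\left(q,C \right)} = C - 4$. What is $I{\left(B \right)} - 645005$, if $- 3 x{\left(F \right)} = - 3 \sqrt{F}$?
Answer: $-647077 + \frac{\sqrt{106} \left(53 + i\right)}{53} \approx -6.4707 \cdot 10^{5} + 0.19426 i$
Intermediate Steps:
$t{\left(q,C \right)} = -4 + C$
$B = \sqrt{106} \approx 10.296$
$x{\left(F \right)} = \sqrt{F}$ ($x{\left(F \right)} = - \frac{\left(-3\right) \sqrt{F}}{3} = \sqrt{F}$)
$I{\left(v \right)} = \frac{v^{2} - 2072 v + 2 i}{v}$ ($I{\left(v \right)} = \frac{\left(v^{2} - 2072 v\right) + \sqrt{-4 + 0}}{v} = \frac{\left(v^{2} - 2072 v\right) + \sqrt{-4}}{v} = \frac{\left(v^{2} - 2072 v\right) + 2 i}{v} = \frac{v^{2} - 2072 v + 2 i}{v}$)
$I{\left(B \right)} - 645005 = \left(-2072 + \sqrt{106} + \frac{2 i}{\sqrt{106}}\right) - 645005 = \left(-2072 + \sqrt{106} + 2 i \frac{\sqrt{106}}{106}\right) - 645005 = \left(-2072 + \sqrt{106} + \frac{i \sqrt{106}}{53}\right) - 645005 = -647077 + \sqrt{106} + \frac{i \sqrt{106}}{53}$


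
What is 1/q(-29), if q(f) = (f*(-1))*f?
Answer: -1/841 ≈ -0.0011891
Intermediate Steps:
q(f) = -f² (q(f) = (-f)*f = -f²)
1/q(-29) = 1/(-1*(-29)²) = 1/(-1*841) = 1/(-841) = -1/841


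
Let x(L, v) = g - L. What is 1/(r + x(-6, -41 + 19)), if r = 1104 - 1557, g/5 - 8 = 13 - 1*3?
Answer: -1/357 ≈ -0.0028011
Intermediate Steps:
g = 90 (g = 40 + 5*(13 - 1*3) = 40 + 5*(13 - 3) = 40 + 5*10 = 40 + 50 = 90)
r = -453
x(L, v) = 90 - L
1/(r + x(-6, -41 + 19)) = 1/(-453 + (90 - 1*(-6))) = 1/(-453 + (90 + 6)) = 1/(-453 + 96) = 1/(-357) = -1/357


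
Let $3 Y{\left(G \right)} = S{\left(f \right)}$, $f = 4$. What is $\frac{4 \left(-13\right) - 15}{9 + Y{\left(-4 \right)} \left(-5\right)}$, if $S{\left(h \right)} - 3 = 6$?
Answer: $\frac{67}{6} \approx 11.167$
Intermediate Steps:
$S{\left(h \right)} = 9$ ($S{\left(h \right)} = 3 + 6 = 9$)
$Y{\left(G \right)} = 3$ ($Y{\left(G \right)} = \frac{1}{3} \cdot 9 = 3$)
$\frac{4 \left(-13\right) - 15}{9 + Y{\left(-4 \right)} \left(-5\right)} = \frac{4 \left(-13\right) - 15}{9 + 3 \left(-5\right)} = \frac{-52 - 15}{9 - 15} = - \frac{67}{-6} = \left(-67\right) \left(- \frac{1}{6}\right) = \frac{67}{6}$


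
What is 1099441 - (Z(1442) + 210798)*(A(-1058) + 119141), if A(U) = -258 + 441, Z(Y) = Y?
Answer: -25324226319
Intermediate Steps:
A(U) = 183
1099441 - (Z(1442) + 210798)*(A(-1058) + 119141) = 1099441 - (1442 + 210798)*(183 + 119141) = 1099441 - 212240*119324 = 1099441 - 1*25325325760 = 1099441 - 25325325760 = -25324226319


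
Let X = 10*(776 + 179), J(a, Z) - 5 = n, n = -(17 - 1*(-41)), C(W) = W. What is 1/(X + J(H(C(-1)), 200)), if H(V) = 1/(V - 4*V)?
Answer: 1/9497 ≈ 0.00010530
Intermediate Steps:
n = -58 (n = -(17 + 41) = -1*58 = -58)
H(V) = -1/(3*V) (H(V) = 1/(-3*V) = -1/(3*V))
J(a, Z) = -53 (J(a, Z) = 5 - 58 = -53)
X = 9550 (X = 10*955 = 9550)
1/(X + J(H(C(-1)), 200)) = 1/(9550 - 53) = 1/9497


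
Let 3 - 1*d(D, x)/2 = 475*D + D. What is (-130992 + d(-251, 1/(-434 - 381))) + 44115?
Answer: 152081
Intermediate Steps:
d(D, x) = 6 - 952*D (d(D, x) = 6 - 2*(475*D + D) = 6 - 952*D)
(-130992 + d(-251, 1/(-434 - 381))) + 44115 = (-130992 + (6 - 952*(-251))) + 44115 = (-130992 + (6 + 238952)) + 44115 = (-130992 + 238958) + 44115 = 107966 + 44115 = 152081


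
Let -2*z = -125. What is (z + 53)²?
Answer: 53361/4 ≈ 13340.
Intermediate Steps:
z = 125/2 (z = -½*(-125) = 125/2 ≈ 62.500)
(z + 53)² = (125/2 + 53)² = (231/2)² = 53361/4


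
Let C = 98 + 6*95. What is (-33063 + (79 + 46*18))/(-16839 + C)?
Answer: 32156/16171 ≈ 1.9885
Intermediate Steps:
C = 668 (C = 98 + 570 = 668)
(-33063 + (79 + 46*18))/(-16839 + C) = (-33063 + (79 + 46*18))/(-16839 + 668) = (-33063 + (79 + 828))/(-16171) = (-33063 + 907)*(-1/16171) = -32156*(-1/16171) = 32156/16171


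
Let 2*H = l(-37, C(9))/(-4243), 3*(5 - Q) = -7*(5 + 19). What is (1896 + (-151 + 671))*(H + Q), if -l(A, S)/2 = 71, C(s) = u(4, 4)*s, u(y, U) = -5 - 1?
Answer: 625487904/4243 ≈ 1.4742e+5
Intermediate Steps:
u(y, U) = -6
Q = 61 (Q = 5 - (-7)*(5 + 19)/3 = 5 - (-7)*24/3 = 5 - 1/3*(-168) = 5 + 56 = 61)
C(s) = -6*s
l(A, S) = -142 (l(A, S) = -2*71 = -142)
H = 71/4243 (H = (-142/(-4243))/2 = (-142*(-1/4243))/2 = (1/2)*(142/4243) = 71/4243 ≈ 0.016733)
(1896 + (-151 + 671))*(H + Q) = (1896 + (-151 + 671))*(71/4243 + 61) = (1896 + 520)*(258894/4243) = 2416*(258894/4243) = 625487904/4243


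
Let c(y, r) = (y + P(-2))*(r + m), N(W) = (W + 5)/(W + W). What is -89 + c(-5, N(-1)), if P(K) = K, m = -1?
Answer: -68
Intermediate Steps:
N(W) = (5 + W)/(2*W) (N(W) = (5 + W)/((2*W)) = (5 + W)*(1/(2*W)) = (5 + W)/(2*W))
c(y, r) = (-1 + r)*(-2 + y) (c(y, r) = (y - 2)*(r - 1) = (-2 + y)*(-1 + r) = (-1 + r)*(-2 + y))
-89 + c(-5, N(-1)) = -89 + (2 - 1*(-5) - (5 - 1)/(-1) + ((½)*(5 - 1)/(-1))*(-5)) = -89 + (2 + 5 - (-1)*4 + ((½)*(-1)*4)*(-5)) = -89 + (2 + 5 - 2*(-2) - 2*(-5)) = -89 + (2 + 5 + 4 + 10) = -89 + 21 = -68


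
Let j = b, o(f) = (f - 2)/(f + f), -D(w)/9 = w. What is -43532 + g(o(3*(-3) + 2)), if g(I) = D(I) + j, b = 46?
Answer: -608885/14 ≈ -43492.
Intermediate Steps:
D(w) = -9*w
o(f) = (-2 + f)/(2*f) (o(f) = (-2 + f)/((2*f)) = (-2 + f)*(1/(2*f)) = (-2 + f)/(2*f))
j = 46
g(I) = 46 - 9*I (g(I) = -9*I + 46 = 46 - 9*I)
-43532 + g(o(3*(-3) + 2)) = -43532 + (46 - 9*(-2 + (3*(-3) + 2))/(2*(3*(-3) + 2))) = -43532 + (46 - 9*(-2 + (-9 + 2))/(2*(-9 + 2))) = -43532 + (46 - 9*(-2 - 7)/(2*(-7))) = -43532 + (46 - 9*(-1)*(-9)/(2*7)) = -43532 + (46 - 9*9/14) = -43532 + (46 - 81/14) = -43532 + 563/14 = -608885/14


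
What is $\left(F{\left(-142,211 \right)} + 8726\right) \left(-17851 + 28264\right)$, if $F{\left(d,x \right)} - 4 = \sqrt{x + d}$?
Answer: $90905490 + 10413 \sqrt{69} \approx 9.0992 \cdot 10^{7}$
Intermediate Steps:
$F{\left(d,x \right)} = 4 + \sqrt{d + x}$ ($F{\left(d,x \right)} = 4 + \sqrt{x + d} = 4 + \sqrt{d + x}$)
$\left(F{\left(-142,211 \right)} + 8726\right) \left(-17851 + 28264\right) = \left(\left(4 + \sqrt{-142 + 211}\right) + 8726\right) \left(-17851 + 28264\right) = \left(\left(4 + \sqrt{69}\right) + 8726\right) 10413 = \left(8730 + \sqrt{69}\right) 10413 = 90905490 + 10413 \sqrt{69}$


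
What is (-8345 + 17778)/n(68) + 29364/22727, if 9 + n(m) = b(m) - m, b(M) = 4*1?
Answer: -212240219/1659071 ≈ -127.93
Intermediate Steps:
b(M) = 4
n(m) = -5 - m (n(m) = -9 + (4 - m) = -5 - m)
(-8345 + 17778)/n(68) + 29364/22727 = (-8345 + 17778)/(-5 - 1*68) + 29364/22727 = 9433/(-5 - 68) + 29364*(1/22727) = 9433/(-73) + 29364/22727 = 9433*(-1/73) + 29364/22727 = -9433/73 + 29364/22727 = -212240219/1659071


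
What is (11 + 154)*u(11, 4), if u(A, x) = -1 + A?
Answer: 1650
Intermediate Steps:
(11 + 154)*u(11, 4) = (11 + 154)*(-1 + 11) = 165*10 = 1650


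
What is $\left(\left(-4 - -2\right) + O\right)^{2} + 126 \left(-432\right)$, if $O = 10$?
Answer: $-54368$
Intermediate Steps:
$\left(\left(-4 - -2\right) + O\right)^{2} + 126 \left(-432\right) = \left(\left(-4 - -2\right) + 10\right)^{2} + 126 \left(-432\right) = \left(\left(-4 + 2\right) + 10\right)^{2} - 54432 = \left(-2 + 10\right)^{2} - 54432 = 8^{2} - 54432 = 64 - 54432 = -54368$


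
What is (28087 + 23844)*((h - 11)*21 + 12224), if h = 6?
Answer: 629351789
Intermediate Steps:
(28087 + 23844)*((h - 11)*21 + 12224) = (28087 + 23844)*((6 - 11)*21 + 12224) = 51931*(-5*21 + 12224) = 51931*(-105 + 12224) = 51931*12119 = 629351789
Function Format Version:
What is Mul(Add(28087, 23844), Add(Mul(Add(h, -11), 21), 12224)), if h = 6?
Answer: 629351789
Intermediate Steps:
Mul(Add(28087, 23844), Add(Mul(Add(h, -11), 21), 12224)) = Mul(Add(28087, 23844), Add(Mul(Add(6, -11), 21), 12224)) = Mul(51931, Add(Mul(-5, 21), 12224)) = Mul(51931, Add(-105, 12224)) = Mul(51931, 12119) = 629351789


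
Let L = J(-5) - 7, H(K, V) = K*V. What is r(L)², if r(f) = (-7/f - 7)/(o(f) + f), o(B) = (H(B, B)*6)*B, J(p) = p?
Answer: 5929/15515193600 ≈ 3.8214e-7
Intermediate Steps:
o(B) = 6*B³ (o(B) = ((B*B)*6)*B = (B²*6)*B = (6*B²)*B = 6*B³)
L = -12 (L = -5 - 7 = -12)
r(f) = (-7 - 7/f)/(f + 6*f³) (r(f) = (-7/f - 7)/(6*f³ + f) = (-7 - 7/f)/(f + 6*f³))
r(L)² = ((-7 - 7*(-12))/((-12)² + 6*(-12)⁴))² = ((-7 + 84)/(144 + 6*20736))² = (77/(144 + 124416))² = (77/124560)² = 5929/15515193600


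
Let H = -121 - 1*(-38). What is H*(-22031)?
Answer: 1828573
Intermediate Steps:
H = -83 (H = -121 + 38 = -83)
H*(-22031) = -83*(-22031) = 1828573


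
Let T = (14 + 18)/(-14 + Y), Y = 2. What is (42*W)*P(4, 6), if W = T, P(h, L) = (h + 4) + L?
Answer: -1568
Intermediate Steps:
T = -8/3 (T = (14 + 18)/(-14 + 2) = 32/(-12) = 32*(-1/12) = -8/3 ≈ -2.6667)
P(h, L) = 4 + L + h (P(h, L) = (4 + h) + L = 4 + L + h)
W = -8/3 ≈ -2.6667
(42*W)*P(4, 6) = (42*(-8/3))*(4 + 6 + 4) = -112*14 = -1568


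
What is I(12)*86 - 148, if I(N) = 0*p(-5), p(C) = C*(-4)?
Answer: -148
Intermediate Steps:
p(C) = -4*C
I(N) = 0 (I(N) = 0*(-4*(-5)) = 0*20 = 0)
I(12)*86 - 148 = 0*86 - 148 = 0 - 148 = -148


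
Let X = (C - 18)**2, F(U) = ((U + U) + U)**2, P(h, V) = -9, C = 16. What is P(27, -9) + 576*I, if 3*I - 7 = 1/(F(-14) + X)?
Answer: 295059/221 ≈ 1335.1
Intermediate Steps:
F(U) = 9*U**2 (F(U) = (2*U + U)**2 = (3*U)**2 = 9*U**2)
X = 4 (X = (16 - 18)**2 = (-2)**2 = 4)
I = 12377/5304 (I = 7/3 + 1/(3*(9*(-14)**2 + 4)) = 7/3 + 1/(3*(9*196 + 4)) = 7/3 + 1/(3*(1764 + 4)) = 7/3 + (1/3)/1768 = 7/3 + (1/3)*(1/1768) = 7/3 + 1/5304 = 12377/5304 ≈ 2.3335)
P(27, -9) + 576*I = -9 + 576*(12377/5304) = -9 + 297048/221 = 295059/221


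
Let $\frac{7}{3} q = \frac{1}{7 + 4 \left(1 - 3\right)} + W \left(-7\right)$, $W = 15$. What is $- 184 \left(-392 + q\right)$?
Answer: $\frac{563408}{7} \approx 80487.0$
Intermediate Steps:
$q = - \frac{318}{7}$ ($q = \frac{3 \left(\frac{1}{7 + 4 \left(1 - 3\right)} + 15 \left(-7\right)\right)}{7} = \frac{3 \left(\frac{1}{7 + 4 \left(-2\right)} - 105\right)}{7} = \frac{3 \left(\frac{1}{7 - 8} - 105\right)}{7} = \frac{3 \left(\frac{1}{-1} - 105\right)}{7} = \frac{3 \left(-1 - 105\right)}{7} = \frac{3}{7} \left(-106\right) = - \frac{318}{7} \approx -45.429$)
$- 184 \left(-392 + q\right) = - 184 \left(-392 - \frac{318}{7}\right) = \left(-184\right) \left(- \frac{3062}{7}\right) = \frac{563408}{7}$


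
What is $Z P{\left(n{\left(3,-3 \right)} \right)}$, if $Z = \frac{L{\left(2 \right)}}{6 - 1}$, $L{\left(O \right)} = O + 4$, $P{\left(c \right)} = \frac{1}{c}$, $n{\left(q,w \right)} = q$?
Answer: $\frac{2}{5} \approx 0.4$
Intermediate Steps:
$L{\left(O \right)} = 4 + O$
$Z = \frac{6}{5}$ ($Z = \frac{4 + 2}{6 - 1} = \frac{6}{5} \approx 1.2$)
$Z P{\left(n{\left(3,-3 \right)} \right)} = \frac{6}{5 \cdot 3} = \frac{6}{5} \cdot \frac{1}{3} = \frac{2}{5}$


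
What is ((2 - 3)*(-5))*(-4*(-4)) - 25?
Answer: 55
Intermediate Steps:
((2 - 3)*(-5))*(-4*(-4)) - 25 = -1*(-5)*16 - 25 = 5*16 - 25 = 80 - 25 = 55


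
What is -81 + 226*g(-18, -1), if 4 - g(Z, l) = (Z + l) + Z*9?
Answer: 41729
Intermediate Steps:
g(Z, l) = 4 - l - 10*Z (g(Z, l) = 4 - ((Z + l) + Z*9) = 4 - ((Z + l) + 9*Z) = 4 - (l + 10*Z) = 4 + (-l - 10*Z) = 4 - l - 10*Z)
-81 + 226*g(-18, -1) = -81 + 226*(4 - 1*(-1) - 10*(-18)) = -81 + 226*(4 + 1 + 180) = -81 + 226*185 = -81 + 41810 = 41729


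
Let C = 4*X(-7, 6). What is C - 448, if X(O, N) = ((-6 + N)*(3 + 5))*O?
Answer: -448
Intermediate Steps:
X(O, N) = O*(-48 + 8*N) (X(O, N) = ((-6 + N)*8)*O = (-48 + 8*N)*O = O*(-48 + 8*N))
C = 0 (C = 4*(8*(-7)*(-6 + 6)) = 4*(8*(-7)*0) = 4*0 = 0)
C - 448 = 0 - 448 = -448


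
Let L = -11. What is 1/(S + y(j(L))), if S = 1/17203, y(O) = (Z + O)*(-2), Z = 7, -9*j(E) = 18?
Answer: -17203/172029 ≈ -0.10000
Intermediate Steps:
j(E) = -2 (j(E) = -⅑*18 = -2)
y(O) = -14 - 2*O (y(O) = (7 + O)*(-2) = -14 - 2*O)
S = 1/17203 ≈ 5.8129e-5
1/(S + y(j(L))) = 1/(1/17203 + (-14 - 2*(-2))) = 1/(1/17203 + (-14 + 4)) = 1/(1/17203 - 10) = 1/(-172029/17203) = -17203/172029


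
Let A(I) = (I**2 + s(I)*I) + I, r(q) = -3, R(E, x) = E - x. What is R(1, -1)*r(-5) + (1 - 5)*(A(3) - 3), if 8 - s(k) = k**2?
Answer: -30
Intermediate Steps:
s(k) = 8 - k**2
A(I) = I + I**2 + I*(8 - I**2) (A(I) = (I**2 + (8 - I**2)*I) + I = (I**2 + I*(8 - I**2)) + I = I + I**2 + I*(8 - I**2))
R(1, -1)*r(-5) + (1 - 5)*(A(3) - 3) = (1 - 1*(-1))*(-3) + (1 - 5)*(3*(9 + 3 - 1*3**2) - 3) = (1 + 1)*(-3) - 4*(3*(9 + 3 - 1*9) - 3) = 2*(-3) - 4*(3*(9 + 3 - 9) - 3) = -6 - 4*(3*3 - 3) = -6 - 4*(9 - 3) = -6 - 4*6 = -6 - 24 = -30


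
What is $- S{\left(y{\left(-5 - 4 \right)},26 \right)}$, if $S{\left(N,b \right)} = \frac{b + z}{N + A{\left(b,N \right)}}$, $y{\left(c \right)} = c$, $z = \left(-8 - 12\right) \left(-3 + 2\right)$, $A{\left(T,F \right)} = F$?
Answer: $\frac{23}{9} \approx 2.5556$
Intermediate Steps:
$z = 20$ ($z = \left(-20\right) \left(-1\right) = 20$)
$S{\left(N,b \right)} = \frac{20 + b}{2 N}$ ($S{\left(N,b \right)} = \frac{b + 20}{N + N} = \frac{20 + b}{2 N}$)
$- S{\left(y{\left(-5 - 4 \right)},26 \right)} = - \frac{20 + 26}{2 \left(-5 - 4\right)} = - \frac{46}{2 \left(-5 - 4\right)} = - \frac{46}{2 \left(-9\right)} = - \frac{\left(-1\right) 46}{2 \cdot 9} = \left(-1\right) \left(- \frac{23}{9}\right) = \frac{23}{9}$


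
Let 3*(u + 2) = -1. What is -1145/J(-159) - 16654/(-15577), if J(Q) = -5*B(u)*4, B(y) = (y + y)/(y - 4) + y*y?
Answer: 680392855/65859556 ≈ 10.331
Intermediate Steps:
u = -7/3 (u = -2 + (⅓)*(-1) = -2 - ⅓ = -7/3 ≈ -2.3333)
B(y) = y² + 2*y/(-4 + y) (B(y) = (2*y)/(-4 + y) + y² = 2*y/(-4 + y) + y² = y² + 2*y/(-4 + y))
J(Q) = -21140/171 (J(Q) = -(-35)*(2 + (-7/3)² - 4*(-7/3))/(3*(-4 - 7/3))*4 = -(-35)*(2 + 49/9 + 28/3)/(3*(-19/3))*4 = -(-35)*(-3)*151/(3*19*9)*4 = -5*1057/171*4 = -5285/171*4 = -21140/171)
-1145/J(-159) - 16654/(-15577) = -1145/(-21140/171) - 16654/(-15577) = -1145*(-171/21140) - 16654*(-1/15577) = 39159/4228 + 16654/15577 = 680392855/65859556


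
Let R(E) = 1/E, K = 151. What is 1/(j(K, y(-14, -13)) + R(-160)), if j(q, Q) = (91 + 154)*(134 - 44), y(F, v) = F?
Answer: 160/3527999 ≈ 4.5352e-5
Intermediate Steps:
j(q, Q) = 22050 (j(q, Q) = 245*90 = 22050)
1/(j(K, y(-14, -13)) + R(-160)) = 1/(22050 + 1/(-160)) = 1/(22050 - 1/160) = 1/(3527999/160) = 160/3527999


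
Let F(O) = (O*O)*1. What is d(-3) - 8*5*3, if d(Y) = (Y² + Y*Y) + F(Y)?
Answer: -93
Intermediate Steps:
F(O) = O² (F(O) = O²*1 = O²)
d(Y) = 3*Y² (d(Y) = (Y² + Y*Y) + Y² = (Y² + Y²) + Y² = 2*Y² + Y² = 3*Y²)
d(-3) - 8*5*3 = 3*(-3)² - 8*5*3 = 3*9 - 40*3 = 27 - 1*120 = 27 - 120 = -93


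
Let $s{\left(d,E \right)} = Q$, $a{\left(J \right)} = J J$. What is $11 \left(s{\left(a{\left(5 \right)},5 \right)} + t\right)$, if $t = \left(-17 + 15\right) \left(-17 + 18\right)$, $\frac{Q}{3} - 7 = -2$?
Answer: $143$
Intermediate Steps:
$Q = 15$ ($Q = 21 + 3 \left(-2\right) = 21 - 6 = 15$)
$a{\left(J \right)} = J^{2}$
$s{\left(d,E \right)} = 15$
$t = -2$ ($t = \left(-2\right) 1 = -2$)
$11 \left(s{\left(a{\left(5 \right)},5 \right)} + t\right) = 11 \left(15 - 2\right) = 11 \cdot 13 = 143$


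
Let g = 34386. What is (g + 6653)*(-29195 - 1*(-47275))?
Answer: 741985120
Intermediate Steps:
(g + 6653)*(-29195 - 1*(-47275)) = (34386 + 6653)*(-29195 - 1*(-47275)) = 41039*(-29195 + 47275) = 41039*18080 = 741985120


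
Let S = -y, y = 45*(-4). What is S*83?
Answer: 14940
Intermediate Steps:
y = -180
S = 180 (S = -1*(-180) = 180)
S*83 = 180*83 = 14940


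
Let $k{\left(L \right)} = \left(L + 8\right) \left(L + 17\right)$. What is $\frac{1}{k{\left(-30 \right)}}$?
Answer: $\frac{1}{286} \approx 0.0034965$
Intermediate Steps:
$k{\left(L \right)} = \left(8 + L\right) \left(17 + L\right)$
$\frac{1}{k{\left(-30 \right)}} = \frac{1}{136 + \left(-30\right)^{2} + 25 \left(-30\right)} = \frac{1}{136 + 900 - 750} = \frac{1}{286}$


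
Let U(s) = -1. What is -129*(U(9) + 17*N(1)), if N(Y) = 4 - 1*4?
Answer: 129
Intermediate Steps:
N(Y) = 0 (N(Y) = 4 - 4 = 0)
-129*(U(9) + 17*N(1)) = -129*(-1 + 17*0) = -129*(-1 + 0) = -129*(-1) = 129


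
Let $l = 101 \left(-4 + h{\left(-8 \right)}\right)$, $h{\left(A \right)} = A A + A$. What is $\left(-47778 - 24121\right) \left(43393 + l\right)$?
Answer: $-3497526855$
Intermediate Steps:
$h{\left(A \right)} = A + A^{2}$ ($h{\left(A \right)} = A^{2} + A = A + A^{2}$)
$l = 5252$ ($l = 101 \left(-4 - 8 \left(1 - 8\right)\right) = 101 \left(-4 - -56\right) = 101 \left(-4 + 56\right) = 101 \cdot 52 = 5252$)
$\left(-47778 - 24121\right) \left(43393 + l\right) = \left(-47778 - 24121\right) \left(43393 + 5252\right) = \left(-71899\right) 48645 = -3497526855$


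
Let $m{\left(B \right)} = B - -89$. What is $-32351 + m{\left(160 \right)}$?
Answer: $-32102$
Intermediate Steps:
$m{\left(B \right)} = 89 + B$ ($m{\left(B \right)} = B + 89 = 89 + B$)
$-32351 + m{\left(160 \right)} = -32351 + \left(89 + 160\right) = -32351 + 249 = -32102$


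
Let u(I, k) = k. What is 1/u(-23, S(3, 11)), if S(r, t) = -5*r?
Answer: -1/15 ≈ -0.066667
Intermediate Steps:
1/u(-23, S(3, 11)) = 1/(-5*3) = 1/(-15) = -1/15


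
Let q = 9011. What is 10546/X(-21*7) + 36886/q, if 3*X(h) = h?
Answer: -93222592/441539 ≈ -211.13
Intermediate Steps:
X(h) = h/3
10546/X(-21*7) + 36886/q = 10546/(((-21*7)/3)) + 36886/9011 = 10546/(((1/3)*(-147))) + 36886*(1/9011) = 10546/(-49) + 36886/9011 = 10546*(-1/49) + 36886/9011 = -10546/49 + 36886/9011 = -93222592/441539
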